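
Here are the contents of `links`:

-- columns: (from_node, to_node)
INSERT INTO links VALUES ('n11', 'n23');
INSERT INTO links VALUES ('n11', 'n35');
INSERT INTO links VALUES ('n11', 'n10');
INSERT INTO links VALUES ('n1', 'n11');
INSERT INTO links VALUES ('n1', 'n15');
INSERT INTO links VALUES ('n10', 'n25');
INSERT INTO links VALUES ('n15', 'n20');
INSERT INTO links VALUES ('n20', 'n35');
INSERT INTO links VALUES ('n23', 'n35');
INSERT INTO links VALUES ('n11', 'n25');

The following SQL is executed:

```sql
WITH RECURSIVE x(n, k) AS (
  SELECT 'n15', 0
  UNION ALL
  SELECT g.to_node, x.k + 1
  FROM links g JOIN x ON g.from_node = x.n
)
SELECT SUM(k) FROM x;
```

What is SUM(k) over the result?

3

Base: (n15, k=0).
Iteration 1: edges from {n15} -> (n20, k=1).
Iteration 2: edges from {n20} -> (n35, k=2).
Iteration 3: no outgoing edges from {n35}; recursion stops.
SUM(k) = 0 + 1 + 2 = 3.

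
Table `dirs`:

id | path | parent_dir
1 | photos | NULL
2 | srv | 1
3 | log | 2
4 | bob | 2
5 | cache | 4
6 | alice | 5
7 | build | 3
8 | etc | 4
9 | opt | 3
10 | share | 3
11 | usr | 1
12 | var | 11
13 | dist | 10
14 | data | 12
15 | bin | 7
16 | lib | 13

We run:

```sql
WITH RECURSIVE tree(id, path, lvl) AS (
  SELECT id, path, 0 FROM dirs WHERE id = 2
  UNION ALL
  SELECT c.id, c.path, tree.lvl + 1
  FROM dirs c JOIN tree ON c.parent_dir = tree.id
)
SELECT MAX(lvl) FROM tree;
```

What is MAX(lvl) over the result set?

4

Base: id=2 (srv) at lvl 0.
Iteration 1: rows with parent_dir in {2} -> log (id 3, lvl 1), bob (id 4, lvl 1).
Iteration 2: rows with parent_dir in {3,4} -> cache (id 5, lvl 2), build (id 7, lvl 2), etc (id 8, lvl 2), opt (id 9, lvl 2), share (id 10, lvl 2).
Iteration 3: rows with parent_dir in {5,7,8,9,10} -> alice (id 6, lvl 3), dist (id 13, lvl 3), bin (id 15, lvl 3).
Iteration 4: rows with parent_dir in {6,13,15} -> lib (id 16, lvl 4).
Iteration 5: no rows with parent_dir in {16}; recursion stops.
lvl values: 0, 1, 1, 2, 2, 2, 2, 2, 3, 3, 3, 4; the maximum is 4.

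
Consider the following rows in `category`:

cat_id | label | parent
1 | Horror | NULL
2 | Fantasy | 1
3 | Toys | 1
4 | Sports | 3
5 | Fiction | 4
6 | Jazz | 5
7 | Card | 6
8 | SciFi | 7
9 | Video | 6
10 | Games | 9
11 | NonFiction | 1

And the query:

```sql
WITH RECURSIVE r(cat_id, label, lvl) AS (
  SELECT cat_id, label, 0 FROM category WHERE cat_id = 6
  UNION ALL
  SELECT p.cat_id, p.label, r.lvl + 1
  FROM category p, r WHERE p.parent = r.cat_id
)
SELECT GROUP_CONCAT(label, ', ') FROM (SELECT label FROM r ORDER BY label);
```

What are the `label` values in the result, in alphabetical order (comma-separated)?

Card, Games, Jazz, SciFi, Video

Base: cat_id=6 (Jazz) at lvl 0.
Iteration 1: rows with parent in {6} -> Card (id 7, lvl 1), Video (id 9, lvl 1).
Iteration 2: rows with parent in {7,9} -> SciFi (id 8, lvl 2), Games (id 10, lvl 2).
Iteration 3: no rows with parent in {8,10}; recursion stops.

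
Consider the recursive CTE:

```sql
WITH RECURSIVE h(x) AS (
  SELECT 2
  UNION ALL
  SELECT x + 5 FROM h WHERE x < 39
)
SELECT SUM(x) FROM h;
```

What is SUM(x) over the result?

Base: x=2.
Iteration 1: 2 < 39 holds -> x = 2 + 5 = 7.
Iteration 2: 7 < 39 holds -> x = 7 + 5 = 12.
Iteration 3: 12 < 39 holds -> x = 12 + 5 = 17.
Iteration 4: 17 < 39 holds -> x = 17 + 5 = 22.
Iteration 5: 22 < 39 holds -> x = 22 + 5 = 27.
Iteration 6: 27 < 39 holds -> x = 27 + 5 = 32.
Iteration 7: 32 < 39 holds -> x = 32 + 5 = 37.
Iteration 8: 37 < 39 holds -> x = 37 + 5 = 42.
Iteration 9: 42 < 39 fails; recursion stops.
SUM(x) = 2 + 7 + 12 + 17 + 22 + 27 + 32 + 37 + 42 = 198.

198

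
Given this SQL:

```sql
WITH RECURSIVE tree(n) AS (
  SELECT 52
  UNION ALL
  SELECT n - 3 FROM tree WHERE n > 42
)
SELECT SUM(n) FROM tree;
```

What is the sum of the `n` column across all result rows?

Base: n=52.
Iteration 1: 52 > 42 holds -> n = 52 - 3 = 49.
Iteration 2: 49 > 42 holds -> n = 49 - 3 = 46.
Iteration 3: 46 > 42 holds -> n = 46 - 3 = 43.
Iteration 4: 43 > 42 holds -> n = 43 - 3 = 40.
Iteration 5: 40 > 42 fails; recursion stops.
SUM(n) = 52 + 49 + 46 + 43 + 40 = 230.

230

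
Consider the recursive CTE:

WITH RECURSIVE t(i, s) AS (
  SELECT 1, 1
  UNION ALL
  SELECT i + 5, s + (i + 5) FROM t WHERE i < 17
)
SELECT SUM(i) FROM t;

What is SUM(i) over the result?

55

Base: i=1, s=1.
Iteration 1: 1 < 17 holds -> i = 1 + 5 = 6, s = 1 + 6 = 7.
Iteration 2: 6 < 17 holds -> i = 6 + 5 = 11, s = 7 + 11 = 18.
Iteration 3: 11 < 17 holds -> i = 11 + 5 = 16, s = 18 + 16 = 34.
Iteration 4: 16 < 17 holds -> i = 16 + 5 = 21, s = 34 + 21 = 55.
Iteration 5: 21 < 17 fails; recursion stops.
SUM(i) = 1 + 6 + 11 + 16 + 21 = 55.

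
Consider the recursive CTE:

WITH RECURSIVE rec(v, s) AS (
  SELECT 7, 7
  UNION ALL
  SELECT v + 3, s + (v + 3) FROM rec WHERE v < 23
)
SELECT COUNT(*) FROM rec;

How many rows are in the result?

Base: v=7, s=7.
Iteration 1: 7 < 23 holds -> v = 7 + 3 = 10, s = 7 + 10 = 17.
Iteration 2: 10 < 23 holds -> v = 10 + 3 = 13, s = 17 + 13 = 30.
Iteration 3: 13 < 23 holds -> v = 13 + 3 = 16, s = 30 + 16 = 46.
Iteration 4: 16 < 23 holds -> v = 16 + 3 = 19, s = 46 + 19 = 65.
Iteration 5: 19 < 23 holds -> v = 19 + 3 = 22, s = 65 + 22 = 87.
Iteration 6: 22 < 23 holds -> v = 22 + 3 = 25, s = 87 + 25 = 112.
Iteration 7: 25 < 23 fails; recursion stops.
Total rows emitted: 7.

7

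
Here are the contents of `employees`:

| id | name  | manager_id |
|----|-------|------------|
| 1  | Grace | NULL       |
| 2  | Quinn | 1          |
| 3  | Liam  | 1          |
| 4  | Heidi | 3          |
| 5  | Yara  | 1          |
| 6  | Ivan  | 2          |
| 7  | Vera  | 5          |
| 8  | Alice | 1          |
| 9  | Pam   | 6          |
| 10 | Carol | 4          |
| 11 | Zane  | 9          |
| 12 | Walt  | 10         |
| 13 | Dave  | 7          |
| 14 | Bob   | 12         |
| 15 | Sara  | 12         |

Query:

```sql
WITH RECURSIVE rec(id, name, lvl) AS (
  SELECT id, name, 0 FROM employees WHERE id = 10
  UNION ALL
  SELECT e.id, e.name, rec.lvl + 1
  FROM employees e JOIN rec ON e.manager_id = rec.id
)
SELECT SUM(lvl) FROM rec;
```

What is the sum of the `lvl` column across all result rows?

Base: id=10 (Carol) at lvl 0.
Iteration 1: rows with manager_id in {10} -> Walt (id 12, lvl 1).
Iteration 2: rows with manager_id in {12} -> Bob (id 14, lvl 2), Sara (id 15, lvl 2).
Iteration 3: no rows with manager_id in {14,15}; recursion stops.
SUM(lvl) = 0 + 1 + 2 + 2 = 5.

5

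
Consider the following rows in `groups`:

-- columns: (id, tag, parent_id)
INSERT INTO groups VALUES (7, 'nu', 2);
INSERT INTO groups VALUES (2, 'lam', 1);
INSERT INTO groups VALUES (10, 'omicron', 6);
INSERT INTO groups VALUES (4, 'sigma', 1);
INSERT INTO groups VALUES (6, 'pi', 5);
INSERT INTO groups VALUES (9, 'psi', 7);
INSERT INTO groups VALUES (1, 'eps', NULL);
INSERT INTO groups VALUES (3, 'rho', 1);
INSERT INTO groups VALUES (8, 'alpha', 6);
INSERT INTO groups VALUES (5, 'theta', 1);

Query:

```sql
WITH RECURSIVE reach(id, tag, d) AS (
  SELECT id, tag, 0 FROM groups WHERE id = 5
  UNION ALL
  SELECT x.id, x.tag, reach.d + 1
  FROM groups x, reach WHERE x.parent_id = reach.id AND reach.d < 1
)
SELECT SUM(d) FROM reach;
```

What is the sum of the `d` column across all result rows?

Base: id=5 (theta) at d 0.
Iteration 1: rows with parent_id in {5} -> pi (id 6, d 1).
Iteration 2: d < 1 fails for all current rows; recursion stops.
SUM(d) = 0 + 1 = 1.

1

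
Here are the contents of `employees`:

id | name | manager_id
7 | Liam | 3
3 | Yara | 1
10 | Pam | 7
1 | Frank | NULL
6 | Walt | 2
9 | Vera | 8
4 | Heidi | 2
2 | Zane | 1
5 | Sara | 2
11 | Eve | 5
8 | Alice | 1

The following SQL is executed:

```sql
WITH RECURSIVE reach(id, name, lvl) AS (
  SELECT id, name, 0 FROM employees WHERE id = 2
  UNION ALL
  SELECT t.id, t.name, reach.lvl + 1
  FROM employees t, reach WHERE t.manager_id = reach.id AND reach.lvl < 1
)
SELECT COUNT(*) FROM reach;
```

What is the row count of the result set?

4

Base: id=2 (Zane) at lvl 0.
Iteration 1: rows with manager_id in {2} -> Heidi (id 4, lvl 1), Sara (id 5, lvl 1), Walt (id 6, lvl 1).
Iteration 2: lvl < 1 fails for all current rows; recursion stops.
Total rows emitted: 4.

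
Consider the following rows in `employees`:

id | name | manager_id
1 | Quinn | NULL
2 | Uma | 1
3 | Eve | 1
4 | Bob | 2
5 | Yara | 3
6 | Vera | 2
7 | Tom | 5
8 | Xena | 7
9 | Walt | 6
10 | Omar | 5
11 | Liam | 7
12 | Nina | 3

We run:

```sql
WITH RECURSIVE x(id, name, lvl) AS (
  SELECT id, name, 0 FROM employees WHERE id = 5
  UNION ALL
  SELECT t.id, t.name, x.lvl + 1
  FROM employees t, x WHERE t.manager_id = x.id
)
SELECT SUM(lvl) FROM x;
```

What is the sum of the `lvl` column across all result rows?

6

Base: id=5 (Yara) at lvl 0.
Iteration 1: rows with manager_id in {5} -> Tom (id 7, lvl 1), Omar (id 10, lvl 1).
Iteration 2: rows with manager_id in {7,10} -> Xena (id 8, lvl 2), Liam (id 11, lvl 2).
Iteration 3: no rows with manager_id in {8,11}; recursion stops.
SUM(lvl) = 0 + 1 + 1 + 2 + 2 = 6.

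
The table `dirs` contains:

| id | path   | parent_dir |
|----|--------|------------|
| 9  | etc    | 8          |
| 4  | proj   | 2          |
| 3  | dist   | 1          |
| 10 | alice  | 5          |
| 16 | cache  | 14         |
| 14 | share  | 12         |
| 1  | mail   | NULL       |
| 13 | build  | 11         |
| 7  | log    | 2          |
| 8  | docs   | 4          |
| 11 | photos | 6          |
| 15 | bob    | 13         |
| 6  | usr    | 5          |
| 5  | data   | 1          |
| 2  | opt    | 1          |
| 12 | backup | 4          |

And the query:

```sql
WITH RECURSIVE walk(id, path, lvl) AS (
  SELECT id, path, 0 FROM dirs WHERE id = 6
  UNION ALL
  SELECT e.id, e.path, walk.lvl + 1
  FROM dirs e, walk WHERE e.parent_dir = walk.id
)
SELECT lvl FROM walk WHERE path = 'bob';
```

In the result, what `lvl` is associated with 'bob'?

Base: id=6 (usr) at lvl 0.
Iteration 1: rows with parent_dir in {6} -> photos (id 11, lvl 1).
Iteration 2: rows with parent_dir in {11} -> build (id 13, lvl 2).
Iteration 3: rows with parent_dir in {13} -> bob (id 15, lvl 3).
Iteration 4: no rows with parent_dir in {15}; recursion stops.

3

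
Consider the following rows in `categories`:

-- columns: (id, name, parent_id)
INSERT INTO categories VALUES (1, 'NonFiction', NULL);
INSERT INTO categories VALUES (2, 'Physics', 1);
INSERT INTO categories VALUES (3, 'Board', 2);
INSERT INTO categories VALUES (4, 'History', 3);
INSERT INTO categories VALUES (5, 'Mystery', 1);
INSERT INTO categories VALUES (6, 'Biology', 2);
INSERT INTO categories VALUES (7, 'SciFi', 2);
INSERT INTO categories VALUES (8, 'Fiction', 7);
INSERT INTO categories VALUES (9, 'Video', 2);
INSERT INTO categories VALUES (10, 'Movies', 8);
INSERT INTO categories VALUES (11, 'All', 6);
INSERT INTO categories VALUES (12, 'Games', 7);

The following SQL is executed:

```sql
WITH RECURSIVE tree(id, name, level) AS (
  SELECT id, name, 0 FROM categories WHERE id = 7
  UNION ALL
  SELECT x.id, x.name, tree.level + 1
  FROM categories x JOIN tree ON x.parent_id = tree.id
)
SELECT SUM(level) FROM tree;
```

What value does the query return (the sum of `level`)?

4

Base: id=7 (SciFi) at level 0.
Iteration 1: rows with parent_id in {7} -> Fiction (id 8, level 1), Games (id 12, level 1).
Iteration 2: rows with parent_id in {8,12} -> Movies (id 10, level 2).
Iteration 3: no rows with parent_id in {10}; recursion stops.
SUM(level) = 0 + 1 + 1 + 2 = 4.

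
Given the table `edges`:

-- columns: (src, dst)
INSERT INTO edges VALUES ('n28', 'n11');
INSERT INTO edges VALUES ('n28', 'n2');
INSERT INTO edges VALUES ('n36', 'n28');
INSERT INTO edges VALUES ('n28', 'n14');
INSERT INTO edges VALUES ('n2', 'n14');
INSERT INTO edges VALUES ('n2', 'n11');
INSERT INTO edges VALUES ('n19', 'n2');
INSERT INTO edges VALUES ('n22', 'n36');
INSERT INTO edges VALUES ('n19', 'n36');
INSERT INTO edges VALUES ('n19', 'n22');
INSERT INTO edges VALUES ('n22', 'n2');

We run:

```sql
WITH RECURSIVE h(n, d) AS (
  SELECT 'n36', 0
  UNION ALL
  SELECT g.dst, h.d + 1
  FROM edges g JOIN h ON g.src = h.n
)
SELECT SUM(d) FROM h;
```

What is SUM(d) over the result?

13

Base: (n36, d=0).
Iteration 1: edges from {n36} -> (n28, d=1).
Iteration 2: edges from {n28} -> (n11, d=2), (n14, d=2), (n2, d=2).
Iteration 3: edges from {n11,n14,n2} -> (n11, d=3), (n14, d=3).
Iteration 4: no outgoing edges from {n11,n14}; recursion stops.
SUM(d) = 0 + 1 + 2 + 2 + 2 + 3 + 3 = 13.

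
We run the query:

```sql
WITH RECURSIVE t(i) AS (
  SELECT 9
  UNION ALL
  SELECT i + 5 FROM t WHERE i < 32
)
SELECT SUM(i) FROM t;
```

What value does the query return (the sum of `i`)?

Base: i=9.
Iteration 1: 9 < 32 holds -> i = 9 + 5 = 14.
Iteration 2: 14 < 32 holds -> i = 14 + 5 = 19.
Iteration 3: 19 < 32 holds -> i = 19 + 5 = 24.
Iteration 4: 24 < 32 holds -> i = 24 + 5 = 29.
Iteration 5: 29 < 32 holds -> i = 29 + 5 = 34.
Iteration 6: 34 < 32 fails; recursion stops.
SUM(i) = 9 + 14 + 19 + 24 + 29 + 34 = 129.

129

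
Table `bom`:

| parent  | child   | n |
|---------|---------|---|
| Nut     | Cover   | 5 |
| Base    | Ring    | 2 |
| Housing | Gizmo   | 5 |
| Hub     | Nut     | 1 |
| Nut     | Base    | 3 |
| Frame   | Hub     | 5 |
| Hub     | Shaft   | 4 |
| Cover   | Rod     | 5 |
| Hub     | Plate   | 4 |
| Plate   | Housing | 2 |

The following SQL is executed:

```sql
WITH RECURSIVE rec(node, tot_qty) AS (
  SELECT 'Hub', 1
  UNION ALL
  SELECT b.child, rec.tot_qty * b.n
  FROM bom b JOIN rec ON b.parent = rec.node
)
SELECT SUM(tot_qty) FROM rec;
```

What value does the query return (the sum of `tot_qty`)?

Base: (Hub, tot_qty=1).
Iteration 1: components of {Hub} -> Nut = 1*1 = 1, Plate = 1*4 = 4, Shaft = 1*4 = 4.
Iteration 2: components of {Nut,Plate,Shaft} -> Base = 1*3 = 3, Cover = 1*5 = 5, Housing = 4*2 = 8.
Iteration 3: components of {Base,Cover,Housing} -> Gizmo = 8*5 = 40, Ring = 3*2 = 6, Rod = 5*5 = 25.
Iteration 4: no further components; recursion stops.
SUM(tot_qty) = 1 + 4 + 1 + 4 + 8 + 5 + 3 + 40 + 25 + 6 = 97.

97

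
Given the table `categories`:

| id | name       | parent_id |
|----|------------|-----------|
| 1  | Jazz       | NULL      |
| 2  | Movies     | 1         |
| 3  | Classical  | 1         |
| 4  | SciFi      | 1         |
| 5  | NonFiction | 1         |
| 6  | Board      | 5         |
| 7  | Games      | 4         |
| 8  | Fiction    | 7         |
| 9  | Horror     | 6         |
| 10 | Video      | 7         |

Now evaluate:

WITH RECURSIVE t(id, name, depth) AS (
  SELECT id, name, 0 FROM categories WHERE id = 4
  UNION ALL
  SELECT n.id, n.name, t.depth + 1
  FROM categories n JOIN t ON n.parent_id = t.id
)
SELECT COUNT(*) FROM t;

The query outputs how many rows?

4

Base: id=4 (SciFi) at depth 0.
Iteration 1: rows with parent_id in {4} -> Games (id 7, depth 1).
Iteration 2: rows with parent_id in {7} -> Fiction (id 8, depth 2), Video (id 10, depth 2).
Iteration 3: no rows with parent_id in {8,10}; recursion stops.
Total rows emitted: 4.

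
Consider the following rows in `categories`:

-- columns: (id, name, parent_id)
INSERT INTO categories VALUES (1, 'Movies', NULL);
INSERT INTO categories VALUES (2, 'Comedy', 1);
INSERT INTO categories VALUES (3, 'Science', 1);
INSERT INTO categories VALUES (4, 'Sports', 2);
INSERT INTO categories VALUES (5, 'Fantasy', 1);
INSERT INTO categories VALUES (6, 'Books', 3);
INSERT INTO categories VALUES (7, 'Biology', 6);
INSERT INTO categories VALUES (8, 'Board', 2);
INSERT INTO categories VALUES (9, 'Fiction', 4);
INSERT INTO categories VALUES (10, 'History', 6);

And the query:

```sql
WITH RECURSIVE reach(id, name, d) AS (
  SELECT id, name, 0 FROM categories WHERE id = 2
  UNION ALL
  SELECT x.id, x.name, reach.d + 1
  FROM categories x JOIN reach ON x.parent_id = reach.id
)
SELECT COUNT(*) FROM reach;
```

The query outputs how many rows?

4

Base: id=2 (Comedy) at d 0.
Iteration 1: rows with parent_id in {2} -> Sports (id 4, d 1), Board (id 8, d 1).
Iteration 2: rows with parent_id in {4,8} -> Fiction (id 9, d 2).
Iteration 3: no rows with parent_id in {9}; recursion stops.
Total rows emitted: 4.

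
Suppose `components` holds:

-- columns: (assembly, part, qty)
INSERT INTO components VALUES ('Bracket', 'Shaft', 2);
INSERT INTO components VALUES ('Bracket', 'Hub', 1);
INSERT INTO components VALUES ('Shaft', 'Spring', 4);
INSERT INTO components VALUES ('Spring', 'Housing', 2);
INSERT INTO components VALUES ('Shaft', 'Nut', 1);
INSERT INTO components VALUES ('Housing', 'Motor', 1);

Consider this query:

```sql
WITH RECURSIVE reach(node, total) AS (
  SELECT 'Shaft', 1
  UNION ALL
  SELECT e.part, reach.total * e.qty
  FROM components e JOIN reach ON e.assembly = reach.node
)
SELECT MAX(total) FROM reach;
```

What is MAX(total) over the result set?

Base: (Shaft, total=1).
Iteration 1: components of {Shaft} -> Nut = 1*1 = 1, Spring = 1*4 = 4.
Iteration 2: components of {Nut,Spring} -> Housing = 4*2 = 8.
Iteration 3: components of {Housing} -> Motor = 8*1 = 8.
Iteration 4: no further components; recursion stops.
total values: 1, 4, 1, 8, 8; the maximum is 8.

8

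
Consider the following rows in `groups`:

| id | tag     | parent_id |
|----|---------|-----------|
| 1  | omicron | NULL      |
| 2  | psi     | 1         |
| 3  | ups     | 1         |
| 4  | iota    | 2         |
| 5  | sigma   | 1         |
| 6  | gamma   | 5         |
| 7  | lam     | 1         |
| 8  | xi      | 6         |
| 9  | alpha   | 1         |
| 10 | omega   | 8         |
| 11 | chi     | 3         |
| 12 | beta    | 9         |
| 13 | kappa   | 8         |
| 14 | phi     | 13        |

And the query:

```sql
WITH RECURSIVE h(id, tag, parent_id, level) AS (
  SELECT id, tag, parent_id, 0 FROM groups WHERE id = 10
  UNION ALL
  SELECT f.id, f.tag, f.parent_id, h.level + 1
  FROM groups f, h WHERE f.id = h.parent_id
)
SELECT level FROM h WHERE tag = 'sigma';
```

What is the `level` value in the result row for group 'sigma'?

3

Base: id=10 (omega), parent_id=8, level 0.
Iteration 1: join on id=8 -> xi (id 8, parent_id=6, level 1).
Iteration 2: join on id=6 -> gamma (id 6, parent_id=5, level 2).
Iteration 3: join on id=5 -> sigma (id 5, parent_id=1, level 3).
Iteration 4: join on id=1 -> omicron (id 1, parent_id=NULL, level 4).
Iteration 5: parent_id is NULL; no match; recursion stops.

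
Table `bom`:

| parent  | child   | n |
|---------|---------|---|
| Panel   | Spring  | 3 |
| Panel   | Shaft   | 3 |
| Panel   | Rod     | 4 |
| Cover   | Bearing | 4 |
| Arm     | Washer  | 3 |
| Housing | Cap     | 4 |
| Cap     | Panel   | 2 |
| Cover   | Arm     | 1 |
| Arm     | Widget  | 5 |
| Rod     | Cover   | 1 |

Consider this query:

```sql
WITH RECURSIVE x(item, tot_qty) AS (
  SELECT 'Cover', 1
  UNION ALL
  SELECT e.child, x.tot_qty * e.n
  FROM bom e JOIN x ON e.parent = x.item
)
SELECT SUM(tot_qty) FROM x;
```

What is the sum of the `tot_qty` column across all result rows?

14

Base: (Cover, tot_qty=1).
Iteration 1: components of {Cover} -> Arm = 1*1 = 1, Bearing = 1*4 = 4.
Iteration 2: components of {Arm,Bearing} -> Washer = 1*3 = 3, Widget = 1*5 = 5.
Iteration 3: no further components; recursion stops.
SUM(tot_qty) = 1 + 1 + 4 + 5 + 3 = 14.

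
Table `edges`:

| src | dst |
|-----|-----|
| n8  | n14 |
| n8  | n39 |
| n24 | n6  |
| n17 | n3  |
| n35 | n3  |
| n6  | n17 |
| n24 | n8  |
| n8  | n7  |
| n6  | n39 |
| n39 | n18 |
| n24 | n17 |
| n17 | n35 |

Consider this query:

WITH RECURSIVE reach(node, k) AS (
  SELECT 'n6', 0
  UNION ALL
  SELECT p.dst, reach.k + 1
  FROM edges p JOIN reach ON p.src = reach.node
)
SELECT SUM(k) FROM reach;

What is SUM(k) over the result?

Base: (n6, k=0).
Iteration 1: edges from {n6} -> (n17, k=1), (n39, k=1).
Iteration 2: edges from {n17,n39} -> (n18, k=2), (n3, k=2), (n35, k=2).
Iteration 3: edges from {n18,n3,n35} -> (n3, k=3).
Iteration 4: no outgoing edges from {n3}; recursion stops.
SUM(k) = 0 + 1 + 1 + 2 + 2 + 2 + 3 = 11.

11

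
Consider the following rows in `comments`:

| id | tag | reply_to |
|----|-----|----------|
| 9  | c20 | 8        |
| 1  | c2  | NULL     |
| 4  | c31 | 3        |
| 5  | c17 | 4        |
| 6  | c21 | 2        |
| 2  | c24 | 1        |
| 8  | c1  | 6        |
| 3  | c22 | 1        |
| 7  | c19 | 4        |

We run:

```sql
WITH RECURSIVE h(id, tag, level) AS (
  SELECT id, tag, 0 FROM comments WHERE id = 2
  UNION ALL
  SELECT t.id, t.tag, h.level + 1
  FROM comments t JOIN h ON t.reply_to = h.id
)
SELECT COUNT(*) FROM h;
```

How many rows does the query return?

Base: id=2 (c24) at level 0.
Iteration 1: rows with reply_to in {2} -> c21 (id 6, level 1).
Iteration 2: rows with reply_to in {6} -> c1 (id 8, level 2).
Iteration 3: rows with reply_to in {8} -> c20 (id 9, level 3).
Iteration 4: no rows with reply_to in {9}; recursion stops.
Total rows emitted: 4.

4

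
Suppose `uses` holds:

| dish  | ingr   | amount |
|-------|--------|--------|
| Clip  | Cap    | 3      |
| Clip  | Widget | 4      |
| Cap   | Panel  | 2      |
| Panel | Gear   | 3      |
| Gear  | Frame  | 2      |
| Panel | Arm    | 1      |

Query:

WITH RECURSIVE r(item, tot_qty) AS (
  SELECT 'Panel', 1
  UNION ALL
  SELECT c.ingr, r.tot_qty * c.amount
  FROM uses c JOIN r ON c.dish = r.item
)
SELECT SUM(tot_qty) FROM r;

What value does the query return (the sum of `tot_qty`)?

Base: (Panel, tot_qty=1).
Iteration 1: components of {Panel} -> Arm = 1*1 = 1, Gear = 1*3 = 3.
Iteration 2: components of {Arm,Gear} -> Frame = 3*2 = 6.
Iteration 3: no further components; recursion stops.
SUM(tot_qty) = 1 + 3 + 1 + 6 = 11.

11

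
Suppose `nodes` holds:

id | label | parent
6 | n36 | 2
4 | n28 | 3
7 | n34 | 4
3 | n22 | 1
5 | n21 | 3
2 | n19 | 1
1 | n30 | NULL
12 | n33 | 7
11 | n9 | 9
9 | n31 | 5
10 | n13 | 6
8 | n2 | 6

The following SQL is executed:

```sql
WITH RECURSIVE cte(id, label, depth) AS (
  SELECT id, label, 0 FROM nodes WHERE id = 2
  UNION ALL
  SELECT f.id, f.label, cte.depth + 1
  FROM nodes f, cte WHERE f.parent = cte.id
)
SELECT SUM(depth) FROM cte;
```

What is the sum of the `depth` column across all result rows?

5

Base: id=2 (n19) at depth 0.
Iteration 1: rows with parent in {2} -> n36 (id 6, depth 1).
Iteration 2: rows with parent in {6} -> n2 (id 8, depth 2), n13 (id 10, depth 2).
Iteration 3: no rows with parent in {8,10}; recursion stops.
SUM(depth) = 0 + 1 + 2 + 2 = 5.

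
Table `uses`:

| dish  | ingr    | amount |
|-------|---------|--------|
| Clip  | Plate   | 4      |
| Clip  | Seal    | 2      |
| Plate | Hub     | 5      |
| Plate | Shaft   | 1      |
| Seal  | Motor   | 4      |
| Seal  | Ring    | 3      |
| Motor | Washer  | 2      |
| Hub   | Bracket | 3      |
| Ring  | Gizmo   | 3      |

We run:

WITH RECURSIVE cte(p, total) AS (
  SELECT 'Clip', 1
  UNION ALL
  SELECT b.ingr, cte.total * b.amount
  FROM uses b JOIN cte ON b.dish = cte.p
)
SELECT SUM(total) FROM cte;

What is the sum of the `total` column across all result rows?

Base: (Clip, total=1).
Iteration 1: components of {Clip} -> Plate = 1*4 = 4, Seal = 1*2 = 2.
Iteration 2: components of {Plate,Seal} -> Hub = 4*5 = 20, Motor = 2*4 = 8, Ring = 2*3 = 6, Shaft = 4*1 = 4.
Iteration 3: components of {Hub,Motor,Ring,Shaft} -> Bracket = 20*3 = 60, Gizmo = 6*3 = 18, Washer = 8*2 = 16.
Iteration 4: no further components; recursion stops.
SUM(total) = 1 + 4 + 2 + 20 + 4 + 8 + 6 + 60 + 16 + 18 = 139.

139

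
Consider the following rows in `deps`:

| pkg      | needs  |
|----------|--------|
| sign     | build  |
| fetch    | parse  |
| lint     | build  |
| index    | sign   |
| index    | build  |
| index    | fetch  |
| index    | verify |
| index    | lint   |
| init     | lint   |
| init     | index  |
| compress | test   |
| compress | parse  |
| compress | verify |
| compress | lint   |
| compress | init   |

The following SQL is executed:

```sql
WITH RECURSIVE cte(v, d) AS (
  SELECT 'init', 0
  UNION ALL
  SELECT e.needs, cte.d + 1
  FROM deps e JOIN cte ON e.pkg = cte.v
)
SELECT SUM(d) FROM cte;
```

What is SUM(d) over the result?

Base: (init, d=0).
Iteration 1: edges from {init} -> (index, d=1), (lint, d=1).
Iteration 2: edges from {index,lint} -> (build, d=2) x2, (fetch, d=2), (lint, d=2), (sign, d=2), (verify, d=2). [UNION ALL keeps all 6 new rows, including repeats]
Iteration 3: edges from {build,fetch,lint,sign,verify} -> (build, d=3) x2, (parse, d=3). [UNION ALL keeps all 3 new rows, including repeats]
Iteration 4: no outgoing edges from {build,parse}; recursion stops.
SUM(d) = 0 + 1 + 1 + 2 + 2 + 2 + 2 + 2 + 2 + 3 + 3 + 3 = 23.

23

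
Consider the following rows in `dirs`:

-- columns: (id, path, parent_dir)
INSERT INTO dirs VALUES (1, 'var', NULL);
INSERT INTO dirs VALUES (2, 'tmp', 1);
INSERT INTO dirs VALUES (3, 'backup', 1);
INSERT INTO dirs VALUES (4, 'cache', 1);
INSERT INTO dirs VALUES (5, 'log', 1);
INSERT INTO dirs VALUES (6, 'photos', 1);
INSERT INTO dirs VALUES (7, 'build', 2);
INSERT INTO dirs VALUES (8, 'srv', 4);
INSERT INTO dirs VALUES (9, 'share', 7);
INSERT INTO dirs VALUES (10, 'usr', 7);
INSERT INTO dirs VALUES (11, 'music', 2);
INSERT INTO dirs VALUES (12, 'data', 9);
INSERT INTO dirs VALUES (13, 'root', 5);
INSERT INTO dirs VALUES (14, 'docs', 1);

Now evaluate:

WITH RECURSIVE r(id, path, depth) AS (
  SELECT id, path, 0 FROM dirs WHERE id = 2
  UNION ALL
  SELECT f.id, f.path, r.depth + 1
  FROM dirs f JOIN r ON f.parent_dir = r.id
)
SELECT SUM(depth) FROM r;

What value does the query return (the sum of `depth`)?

9

Base: id=2 (tmp) at depth 0.
Iteration 1: rows with parent_dir in {2} -> build (id 7, depth 1), music (id 11, depth 1).
Iteration 2: rows with parent_dir in {7,11} -> share (id 9, depth 2), usr (id 10, depth 2).
Iteration 3: rows with parent_dir in {9,10} -> data (id 12, depth 3).
Iteration 4: no rows with parent_dir in {12}; recursion stops.
SUM(depth) = 0 + 1 + 1 + 2 + 2 + 3 = 9.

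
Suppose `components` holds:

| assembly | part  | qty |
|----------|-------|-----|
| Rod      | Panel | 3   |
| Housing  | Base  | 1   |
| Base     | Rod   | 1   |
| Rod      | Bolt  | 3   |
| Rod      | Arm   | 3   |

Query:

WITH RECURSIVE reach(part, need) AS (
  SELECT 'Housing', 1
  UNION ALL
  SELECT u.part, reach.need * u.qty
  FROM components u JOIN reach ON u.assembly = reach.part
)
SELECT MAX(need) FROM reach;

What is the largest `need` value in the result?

3

Base: (Housing, need=1).
Iteration 1: components of {Housing} -> Base = 1*1 = 1.
Iteration 2: components of {Base} -> Rod = 1*1 = 1.
Iteration 3: components of {Rod} -> Arm = 1*3 = 3, Bolt = 1*3 = 3, Panel = 1*3 = 3.
Iteration 4: no further components; recursion stops.
need values: 1, 1, 1, 3, 3, 3; the maximum is 3.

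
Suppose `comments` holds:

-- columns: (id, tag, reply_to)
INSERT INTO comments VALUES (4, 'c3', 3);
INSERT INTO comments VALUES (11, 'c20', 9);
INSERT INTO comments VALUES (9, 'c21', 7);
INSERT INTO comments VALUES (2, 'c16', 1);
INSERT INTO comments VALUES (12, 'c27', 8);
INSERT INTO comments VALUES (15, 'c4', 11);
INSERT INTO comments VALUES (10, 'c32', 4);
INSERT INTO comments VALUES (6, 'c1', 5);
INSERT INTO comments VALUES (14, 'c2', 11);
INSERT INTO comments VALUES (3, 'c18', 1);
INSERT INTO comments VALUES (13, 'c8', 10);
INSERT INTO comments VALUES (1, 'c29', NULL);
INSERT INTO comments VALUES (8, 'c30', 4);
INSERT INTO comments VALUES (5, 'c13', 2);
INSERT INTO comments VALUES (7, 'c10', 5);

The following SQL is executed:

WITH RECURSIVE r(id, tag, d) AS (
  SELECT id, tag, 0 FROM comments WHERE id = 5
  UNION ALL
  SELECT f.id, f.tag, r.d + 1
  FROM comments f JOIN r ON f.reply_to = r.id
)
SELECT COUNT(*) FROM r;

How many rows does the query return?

Base: id=5 (c13) at d 0.
Iteration 1: rows with reply_to in {5} -> c1 (id 6, d 1), c10 (id 7, d 1).
Iteration 2: rows with reply_to in {6,7} -> c21 (id 9, d 2).
Iteration 3: rows with reply_to in {9} -> c20 (id 11, d 3).
Iteration 4: rows with reply_to in {11} -> c2 (id 14, d 4), c4 (id 15, d 4).
Iteration 5: no rows with reply_to in {14,15}; recursion stops.
Total rows emitted: 7.

7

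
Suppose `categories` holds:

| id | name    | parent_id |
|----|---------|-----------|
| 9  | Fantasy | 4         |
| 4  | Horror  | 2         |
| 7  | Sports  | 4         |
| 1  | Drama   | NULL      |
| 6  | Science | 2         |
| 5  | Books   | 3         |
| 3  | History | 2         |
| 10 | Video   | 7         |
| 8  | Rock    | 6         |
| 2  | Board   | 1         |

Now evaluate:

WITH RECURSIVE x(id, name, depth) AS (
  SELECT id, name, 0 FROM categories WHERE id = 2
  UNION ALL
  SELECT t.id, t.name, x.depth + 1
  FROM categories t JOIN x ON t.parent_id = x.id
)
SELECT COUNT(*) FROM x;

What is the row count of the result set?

9

Base: id=2 (Board) at depth 0.
Iteration 1: rows with parent_id in {2} -> History (id 3, depth 1), Horror (id 4, depth 1), Science (id 6, depth 1).
Iteration 2: rows with parent_id in {3,4,6} -> Books (id 5, depth 2), Sports (id 7, depth 2), Rock (id 8, depth 2), Fantasy (id 9, depth 2).
Iteration 3: rows with parent_id in {5,7,8,9} -> Video (id 10, depth 3).
Iteration 4: no rows with parent_id in {10}; recursion stops.
Total rows emitted: 9.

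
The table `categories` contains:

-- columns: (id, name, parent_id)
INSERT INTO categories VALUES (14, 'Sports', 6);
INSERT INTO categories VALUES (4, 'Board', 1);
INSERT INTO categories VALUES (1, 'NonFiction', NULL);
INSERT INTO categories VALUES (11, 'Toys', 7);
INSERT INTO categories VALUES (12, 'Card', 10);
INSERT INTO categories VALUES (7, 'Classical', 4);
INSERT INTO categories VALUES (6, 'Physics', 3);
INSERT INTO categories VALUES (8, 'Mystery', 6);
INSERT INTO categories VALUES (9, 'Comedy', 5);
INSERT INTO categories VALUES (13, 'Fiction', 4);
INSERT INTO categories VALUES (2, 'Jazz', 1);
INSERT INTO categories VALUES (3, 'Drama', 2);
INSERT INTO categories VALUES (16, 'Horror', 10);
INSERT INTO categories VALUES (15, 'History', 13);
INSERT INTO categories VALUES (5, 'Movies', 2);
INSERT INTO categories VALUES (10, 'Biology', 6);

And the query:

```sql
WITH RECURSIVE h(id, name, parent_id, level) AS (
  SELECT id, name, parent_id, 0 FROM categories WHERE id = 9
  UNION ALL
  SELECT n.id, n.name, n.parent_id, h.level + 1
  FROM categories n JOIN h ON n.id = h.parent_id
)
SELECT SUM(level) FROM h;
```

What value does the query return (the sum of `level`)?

Base: id=9 (Comedy), parent_id=5, level 0.
Iteration 1: join on id=5 -> Movies (id 5, parent_id=2, level 1).
Iteration 2: join on id=2 -> Jazz (id 2, parent_id=1, level 2).
Iteration 3: join on id=1 -> NonFiction (id 1, parent_id=NULL, level 3).
Iteration 4: parent_id is NULL; no match; recursion stops.
SUM(level) = 0 + 1 + 2 + 3 = 6.

6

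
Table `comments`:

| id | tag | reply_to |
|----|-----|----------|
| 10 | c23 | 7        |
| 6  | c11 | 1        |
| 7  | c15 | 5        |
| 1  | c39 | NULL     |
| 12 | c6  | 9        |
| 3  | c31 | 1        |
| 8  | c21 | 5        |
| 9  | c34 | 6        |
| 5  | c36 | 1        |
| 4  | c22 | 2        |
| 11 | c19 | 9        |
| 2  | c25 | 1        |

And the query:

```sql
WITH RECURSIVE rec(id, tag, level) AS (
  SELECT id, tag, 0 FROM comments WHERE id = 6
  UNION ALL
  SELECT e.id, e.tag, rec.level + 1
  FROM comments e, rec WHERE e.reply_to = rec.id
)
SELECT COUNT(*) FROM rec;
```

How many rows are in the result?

Base: id=6 (c11) at level 0.
Iteration 1: rows with reply_to in {6} -> c34 (id 9, level 1).
Iteration 2: rows with reply_to in {9} -> c19 (id 11, level 2), c6 (id 12, level 2).
Iteration 3: no rows with reply_to in {11,12}; recursion stops.
Total rows emitted: 4.

4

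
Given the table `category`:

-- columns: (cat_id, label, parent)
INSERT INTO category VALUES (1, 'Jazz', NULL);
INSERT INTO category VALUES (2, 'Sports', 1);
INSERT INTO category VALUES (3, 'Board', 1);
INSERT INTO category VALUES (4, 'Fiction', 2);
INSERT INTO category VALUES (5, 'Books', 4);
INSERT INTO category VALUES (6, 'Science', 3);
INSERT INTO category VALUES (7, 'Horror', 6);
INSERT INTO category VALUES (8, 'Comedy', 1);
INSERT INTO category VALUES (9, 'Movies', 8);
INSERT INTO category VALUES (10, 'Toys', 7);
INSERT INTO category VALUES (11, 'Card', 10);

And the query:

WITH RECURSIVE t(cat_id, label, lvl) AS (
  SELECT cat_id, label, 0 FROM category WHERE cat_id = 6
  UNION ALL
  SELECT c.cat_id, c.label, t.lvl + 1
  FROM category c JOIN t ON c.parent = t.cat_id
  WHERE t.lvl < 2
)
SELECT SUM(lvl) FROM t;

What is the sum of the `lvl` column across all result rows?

Base: cat_id=6 (Science) at lvl 0.
Iteration 1: rows with parent in {6} -> Horror (id 7, lvl 1).
Iteration 2: rows with parent in {7} -> Toys (id 10, lvl 2).
Iteration 3: lvl < 2 fails for all current rows; recursion stops.
SUM(lvl) = 0 + 1 + 2 = 3.

3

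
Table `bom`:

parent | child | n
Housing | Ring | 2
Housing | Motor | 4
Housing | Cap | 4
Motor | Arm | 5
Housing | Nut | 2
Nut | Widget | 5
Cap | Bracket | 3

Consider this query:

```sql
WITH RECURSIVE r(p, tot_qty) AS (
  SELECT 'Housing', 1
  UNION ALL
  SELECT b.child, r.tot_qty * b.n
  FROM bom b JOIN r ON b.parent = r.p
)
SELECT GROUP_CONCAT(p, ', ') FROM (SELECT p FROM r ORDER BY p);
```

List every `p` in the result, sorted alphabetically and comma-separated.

Base: (Housing, tot_qty=1).
Iteration 1: components of {Housing} -> Cap = 1*4 = 4, Motor = 1*4 = 4, Nut = 1*2 = 2, Ring = 1*2 = 2.
Iteration 2: components of {Cap,Motor,Nut,Ring} -> Arm = 4*5 = 20, Bracket = 4*3 = 12, Widget = 2*5 = 10.
Iteration 3: no further components; recursion stops.

Arm, Bracket, Cap, Housing, Motor, Nut, Ring, Widget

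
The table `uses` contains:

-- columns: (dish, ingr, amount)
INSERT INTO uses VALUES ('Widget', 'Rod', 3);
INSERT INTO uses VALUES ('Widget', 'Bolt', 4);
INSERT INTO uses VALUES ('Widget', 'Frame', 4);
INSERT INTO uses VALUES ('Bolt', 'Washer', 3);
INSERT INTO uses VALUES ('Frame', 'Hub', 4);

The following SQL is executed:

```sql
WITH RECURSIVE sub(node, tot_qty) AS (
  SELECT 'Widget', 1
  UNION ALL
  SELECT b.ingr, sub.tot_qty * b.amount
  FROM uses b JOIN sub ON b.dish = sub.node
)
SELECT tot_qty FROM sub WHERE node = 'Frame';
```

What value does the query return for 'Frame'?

4

Base: (Widget, tot_qty=1).
Iteration 1: components of {Widget} -> Bolt = 1*4 = 4, Frame = 1*4 = 4, Rod = 1*3 = 3.
Iteration 2: components of {Bolt,Frame,Rod} -> Hub = 4*4 = 16, Washer = 4*3 = 12.
Iteration 3: no further components; recursion stops.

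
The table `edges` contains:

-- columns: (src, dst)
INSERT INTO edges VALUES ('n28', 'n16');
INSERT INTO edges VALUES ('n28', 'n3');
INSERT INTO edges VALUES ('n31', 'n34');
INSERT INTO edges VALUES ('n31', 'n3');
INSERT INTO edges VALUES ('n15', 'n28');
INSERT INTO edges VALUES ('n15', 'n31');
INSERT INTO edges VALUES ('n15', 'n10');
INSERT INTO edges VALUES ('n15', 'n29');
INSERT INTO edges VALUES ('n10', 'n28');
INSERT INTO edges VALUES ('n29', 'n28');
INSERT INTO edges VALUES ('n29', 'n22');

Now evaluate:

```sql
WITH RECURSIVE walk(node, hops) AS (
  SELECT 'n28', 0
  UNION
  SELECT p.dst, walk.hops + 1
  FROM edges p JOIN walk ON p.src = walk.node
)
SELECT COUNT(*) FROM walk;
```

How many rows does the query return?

3

Base: (n28, hops=0).
Iteration 1: edges from {n28} -> (n16, hops=1), (n3, hops=1).
Iteration 2: no outgoing edges from {n16,n3}; recursion stops.
Total rows emitted: 3.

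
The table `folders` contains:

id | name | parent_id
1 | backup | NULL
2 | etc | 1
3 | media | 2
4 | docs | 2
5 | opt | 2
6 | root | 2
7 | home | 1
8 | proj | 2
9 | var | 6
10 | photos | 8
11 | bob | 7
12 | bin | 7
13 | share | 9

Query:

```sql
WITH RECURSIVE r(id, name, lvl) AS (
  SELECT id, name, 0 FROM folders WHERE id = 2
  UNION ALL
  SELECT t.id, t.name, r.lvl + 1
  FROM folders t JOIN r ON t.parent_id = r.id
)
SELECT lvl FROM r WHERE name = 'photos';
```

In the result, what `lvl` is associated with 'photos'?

2

Base: id=2 (etc) at lvl 0.
Iteration 1: rows with parent_id in {2} -> media (id 3, lvl 1), docs (id 4, lvl 1), opt (id 5, lvl 1), root (id 6, lvl 1), proj (id 8, lvl 1).
Iteration 2: rows with parent_id in {3,4,5,6,8} -> var (id 9, lvl 2), photos (id 10, lvl 2).
Iteration 3: rows with parent_id in {9,10} -> share (id 13, lvl 3).
Iteration 4: no rows with parent_id in {13}; recursion stops.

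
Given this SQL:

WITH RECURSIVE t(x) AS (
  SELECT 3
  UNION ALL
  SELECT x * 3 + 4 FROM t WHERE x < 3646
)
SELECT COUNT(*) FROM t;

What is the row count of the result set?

8

Base: x=3.
Iteration 1: 3 < 3646 holds -> x = 3 * 3 + 4 = 13.
Iteration 2: 13 < 3646 holds -> x = 13 * 3 + 4 = 43.
Iteration 3: 43 < 3646 holds -> x = 43 * 3 + 4 = 133.
Iteration 4: 133 < 3646 holds -> x = 133 * 3 + 4 = 403.
Iteration 5: 403 < 3646 holds -> x = 403 * 3 + 4 = 1213.
Iteration 6: 1213 < 3646 holds -> x = 1213 * 3 + 4 = 3643.
Iteration 7: 3643 < 3646 holds -> x = 3643 * 3 + 4 = 10933.
Iteration 8: 10933 < 3646 fails; recursion stops.
Total rows emitted: 8.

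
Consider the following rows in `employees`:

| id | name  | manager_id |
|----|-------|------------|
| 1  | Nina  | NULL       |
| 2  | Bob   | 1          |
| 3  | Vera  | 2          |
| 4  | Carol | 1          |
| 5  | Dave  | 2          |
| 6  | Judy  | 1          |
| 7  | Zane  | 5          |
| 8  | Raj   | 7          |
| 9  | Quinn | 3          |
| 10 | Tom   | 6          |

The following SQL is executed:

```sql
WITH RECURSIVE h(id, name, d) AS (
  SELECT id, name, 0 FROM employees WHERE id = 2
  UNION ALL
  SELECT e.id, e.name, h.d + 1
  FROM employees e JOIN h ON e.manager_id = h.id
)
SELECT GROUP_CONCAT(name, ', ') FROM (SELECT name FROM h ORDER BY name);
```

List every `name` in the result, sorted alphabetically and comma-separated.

Bob, Dave, Quinn, Raj, Vera, Zane

Base: id=2 (Bob) at d 0.
Iteration 1: rows with manager_id in {2} -> Vera (id 3, d 1), Dave (id 5, d 1).
Iteration 2: rows with manager_id in {3,5} -> Zane (id 7, d 2), Quinn (id 9, d 2).
Iteration 3: rows with manager_id in {7,9} -> Raj (id 8, d 3).
Iteration 4: no rows with manager_id in {8}; recursion stops.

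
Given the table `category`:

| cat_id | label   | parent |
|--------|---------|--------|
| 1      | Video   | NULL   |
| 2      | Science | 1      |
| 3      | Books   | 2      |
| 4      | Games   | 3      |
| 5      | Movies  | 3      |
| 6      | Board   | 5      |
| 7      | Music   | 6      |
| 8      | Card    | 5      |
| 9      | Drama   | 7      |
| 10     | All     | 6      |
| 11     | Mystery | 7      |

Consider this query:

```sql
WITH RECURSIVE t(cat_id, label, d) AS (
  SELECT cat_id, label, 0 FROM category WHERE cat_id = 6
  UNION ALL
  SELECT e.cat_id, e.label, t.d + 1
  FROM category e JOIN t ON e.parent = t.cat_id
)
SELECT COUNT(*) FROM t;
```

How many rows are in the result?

Base: cat_id=6 (Board) at d 0.
Iteration 1: rows with parent in {6} -> Music (id 7, d 1), All (id 10, d 1).
Iteration 2: rows with parent in {7,10} -> Drama (id 9, d 2), Mystery (id 11, d 2).
Iteration 3: no rows with parent in {9,11}; recursion stops.
Total rows emitted: 5.

5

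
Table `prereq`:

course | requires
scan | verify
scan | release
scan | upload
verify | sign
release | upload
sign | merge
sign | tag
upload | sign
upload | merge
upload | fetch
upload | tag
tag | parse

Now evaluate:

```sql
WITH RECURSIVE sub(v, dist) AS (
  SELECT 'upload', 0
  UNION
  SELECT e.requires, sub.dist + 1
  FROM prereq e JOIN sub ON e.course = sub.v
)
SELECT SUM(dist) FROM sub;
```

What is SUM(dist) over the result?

13

Base: (upload, dist=0).
Iteration 1: edges from {upload} -> (fetch, dist=1), (merge, dist=1), (sign, dist=1), (tag, dist=1).
Iteration 2: edges from {fetch,merge,sign,tag} -> (merge, dist=2), (parse, dist=2), (tag, dist=2).
Iteration 3: edges from {merge,parse,tag} -> (parse, dist=3).
Iteration 4: no outgoing edges from {parse}; recursion stops.
SUM(dist) = 0 + 1 + 1 + 1 + 1 + 2 + 2 + 2 + 3 = 13.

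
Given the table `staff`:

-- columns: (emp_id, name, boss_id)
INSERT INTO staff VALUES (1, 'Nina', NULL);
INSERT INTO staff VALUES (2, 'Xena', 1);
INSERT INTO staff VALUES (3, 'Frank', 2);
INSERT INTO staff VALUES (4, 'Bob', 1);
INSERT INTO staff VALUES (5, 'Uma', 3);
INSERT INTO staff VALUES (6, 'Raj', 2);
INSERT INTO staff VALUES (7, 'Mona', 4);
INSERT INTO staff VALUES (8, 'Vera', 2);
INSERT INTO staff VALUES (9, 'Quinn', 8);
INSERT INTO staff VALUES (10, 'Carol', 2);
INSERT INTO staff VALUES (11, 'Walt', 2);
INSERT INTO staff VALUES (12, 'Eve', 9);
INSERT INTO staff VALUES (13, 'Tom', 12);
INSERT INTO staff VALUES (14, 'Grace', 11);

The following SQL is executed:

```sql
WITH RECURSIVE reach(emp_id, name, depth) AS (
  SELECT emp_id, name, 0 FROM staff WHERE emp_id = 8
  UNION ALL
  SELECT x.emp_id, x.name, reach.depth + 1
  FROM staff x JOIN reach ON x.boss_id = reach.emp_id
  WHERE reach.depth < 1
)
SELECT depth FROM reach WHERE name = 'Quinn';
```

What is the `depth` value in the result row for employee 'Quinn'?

1

Base: emp_id=8 (Vera) at depth 0.
Iteration 1: rows with boss_id in {8} -> Quinn (id 9, depth 1).
Iteration 2: depth < 1 fails for all current rows; recursion stops.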